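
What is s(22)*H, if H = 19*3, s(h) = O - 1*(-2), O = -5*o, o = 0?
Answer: 114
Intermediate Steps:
O = 0 (O = -5*0 = 0)
s(h) = 2 (s(h) = 0 - 1*(-2) = 0 + 2 = 2)
H = 57
s(22)*H = 2*57 = 114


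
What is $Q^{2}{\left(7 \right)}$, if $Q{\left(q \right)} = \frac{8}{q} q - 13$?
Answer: $25$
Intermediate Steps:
$Q{\left(q \right)} = -5$ ($Q{\left(q \right)} = 8 - 13 = -5$)
$Q^{2}{\left(7 \right)} = \left(-5\right)^{2} = 25$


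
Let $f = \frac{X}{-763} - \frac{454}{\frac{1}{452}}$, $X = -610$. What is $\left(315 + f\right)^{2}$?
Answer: $\frac{24439928409897001}{582169} \approx 4.1981 \cdot 10^{10}$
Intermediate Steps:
$f = - \frac{156573094}{763}$ ($f = - \frac{610}{-763} - \frac{454}{\frac{1}{452}} = \left(-610\right) \left(- \frac{1}{763}\right) - 454 \frac{1}{\frac{1}{452}} = \frac{610}{763} - 205208 = - \frac{156573094}{763} \approx -2.0521 \cdot 10^{5}$)
$\left(315 + f\right)^{2} = \left(315 - \frac{156573094}{763}\right)^{2} = \left(- \frac{156332749}{763}\right)^{2} = \frac{24439928409897001}{582169}$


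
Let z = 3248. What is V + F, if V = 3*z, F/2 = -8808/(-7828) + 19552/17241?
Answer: 328921222820/33740637 ≈ 9748.5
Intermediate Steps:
F = 152455892/33740637 (F = 2*(-8808/(-7828) + 19552/17241) = 2*(-8808*(-1/7828) + 19552*(1/17241)) = 2*(2202/1957 + 19552/17241) = 2*(76227946/33740637) = 152455892/33740637 ≈ 4.5185)
V = 9744 (V = 3*3248 = 9744)
V + F = 9744 + 152455892/33740637 = 328921222820/33740637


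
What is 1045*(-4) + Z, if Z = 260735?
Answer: 256555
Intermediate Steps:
1045*(-4) + Z = 1045*(-4) + 260735 = -4180 + 260735 = 256555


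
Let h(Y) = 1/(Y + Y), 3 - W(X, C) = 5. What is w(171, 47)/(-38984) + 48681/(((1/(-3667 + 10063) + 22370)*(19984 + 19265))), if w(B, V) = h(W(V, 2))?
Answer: 6018721672385/97298673305110816 ≈ 6.1858e-5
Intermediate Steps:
W(X, C) = -2 (W(X, C) = 3 - 1*5 = 3 - 5 = -2)
h(Y) = 1/(2*Y)
w(B, V) = -¼ (w(B, V) = (½)/(-2) = (½)*(-½) = -¼)
w(171, 47)/(-38984) + 48681/(((1/(-3667 + 10063) + 22370)*(19984 + 19265))) = -¼/(-38984) + 48681/(((1/(-3667 + 10063) + 22370)*(19984 + 19265))) = -¼*(-1/38984) + 48681/(((1/6396 + 22370)*39249)) = 1/155936 + 48681/(((1/6396 + 22370)*39249)) = 1/155936 + 48681/(((143078521/6396)*39249)) = 1/155936 + 48681/(1871896290243/2132) = 1/155936 + 48681*(2132/1871896290243) = 1/155936 + 34595964/623965430081 = 6018721672385/97298673305110816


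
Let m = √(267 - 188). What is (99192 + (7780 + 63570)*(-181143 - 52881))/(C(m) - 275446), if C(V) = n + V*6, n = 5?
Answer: 4599179735524728/75867741637 + 100185079248*√79/75867741637 ≈ 60633.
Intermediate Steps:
m = √79 ≈ 8.8882
C(V) = 5 + 6*V (C(V) = 5 + V*6 = 5 + 6*V)
(99192 + (7780 + 63570)*(-181143 - 52881))/(C(m) - 275446) = (99192 + (7780 + 63570)*(-181143 - 52881))/((5 + 6*√79) - 275446) = (99192 + 71350*(-234024))/(-275441 + 6*√79) = (99192 - 16697612400)/(-275441 + 6*√79) = -16697513208/(-275441 + 6*√79)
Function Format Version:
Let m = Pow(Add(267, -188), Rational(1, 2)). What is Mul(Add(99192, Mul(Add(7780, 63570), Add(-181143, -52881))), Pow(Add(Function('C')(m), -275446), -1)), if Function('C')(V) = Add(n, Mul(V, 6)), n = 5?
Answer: Add(Rational(4599179735524728, 75867741637), Mul(Rational(100185079248, 75867741637), Pow(79, Rational(1, 2)))) ≈ 60633.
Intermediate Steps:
m = Pow(79, Rational(1, 2)) ≈ 8.8882
Function('C')(V) = Add(5, Mul(6, V)) (Function('C')(V) = Add(5, Mul(V, 6)) = Add(5, Mul(6, V)))
Mul(Add(99192, Mul(Add(7780, 63570), Add(-181143, -52881))), Pow(Add(Function('C')(m), -275446), -1)) = Mul(Add(99192, Mul(Add(7780, 63570), Add(-181143, -52881))), Pow(Add(Add(5, Mul(6, Pow(79, Rational(1, 2)))), -275446), -1)) = Mul(Add(99192, Mul(71350, -234024)), Pow(Add(-275441, Mul(6, Pow(79, Rational(1, 2)))), -1)) = Mul(Add(99192, -16697612400), Pow(Add(-275441, Mul(6, Pow(79, Rational(1, 2)))), -1)) = Mul(-16697513208, Pow(Add(-275441, Mul(6, Pow(79, Rational(1, 2)))), -1))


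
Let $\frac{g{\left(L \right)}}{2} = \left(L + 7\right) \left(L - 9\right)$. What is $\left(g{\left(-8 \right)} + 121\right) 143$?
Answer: $22165$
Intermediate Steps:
$g{\left(L \right)} = 2 \left(-9 + L\right) \left(7 + L\right)$ ($g{\left(L \right)} = 2 \left(L + 7\right) \left(L - 9\right) = 2 \left(7 + L\right) \left(-9 + L\right) = 2 \left(-9 + L\right) \left(7 + L\right)$)
$\left(g{\left(-8 \right)} + 121\right) 143 = \left(\left(-126 - -32 + 2 \left(-8\right)^{2}\right) + 121\right) 143 = \left(\left(-126 + 32 + 2 \cdot 64\right) + 121\right) 143 = \left(\left(-126 + 32 + 128\right) + 121\right) 143 = \left(34 + 121\right) 143 = 155 \cdot 143 = 22165$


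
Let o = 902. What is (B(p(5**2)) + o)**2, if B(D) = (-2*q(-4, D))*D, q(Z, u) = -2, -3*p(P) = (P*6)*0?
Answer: 813604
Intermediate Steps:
p(P) = 0 (p(P) = -P*6*0/3 = -6*P*0/3 = -1/3*0 = 0)
B(D) = 4*D (B(D) = (-2*(-2))*D = 4*D)
(B(p(5**2)) + o)**2 = (4*0 + 902)**2 = (0 + 902)**2 = 902**2 = 813604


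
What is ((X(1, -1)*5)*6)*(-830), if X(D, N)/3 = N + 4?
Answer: -224100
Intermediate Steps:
X(D, N) = 12 + 3*N (X(D, N) = 3*(N + 4) = 3*(4 + N) = 12 + 3*N)
((X(1, -1)*5)*6)*(-830) = (((12 + 3*(-1))*5)*6)*(-830) = (((12 - 3)*5)*6)*(-830) = ((9*5)*6)*(-830) = (45*6)*(-830) = 270*(-830) = -224100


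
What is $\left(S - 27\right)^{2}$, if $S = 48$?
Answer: $441$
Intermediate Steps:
$\left(S - 27\right)^{2} = \left(48 - 27\right)^{2} = 21^{2} = 441$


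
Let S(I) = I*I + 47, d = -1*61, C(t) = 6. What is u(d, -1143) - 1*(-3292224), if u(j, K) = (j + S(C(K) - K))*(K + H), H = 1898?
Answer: 1000033409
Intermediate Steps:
d = -61
S(I) = 47 + I² (S(I) = I² + 47 = 47 + I²)
u(j, K) = (1898 + K)*(47 + j + (6 - K)²) (u(j, K) = (j + (47 + (6 - K)²))*(K + 1898) = (47 + j + (6 - K)²)*(1898 + K) = (1898 + K)*(47 + j + (6 - K)²))
u(d, -1143) - 1*(-3292224) = (157534 + (-1143)³ - 22693*(-1143) + 1886*(-1143)² + 1898*(-61) - 1143*(-61)) - 1*(-3292224) = (157534 - 1493271207 + 25938099 + 1886*1306449 - 115778 + 69723) + 3292224 = (157534 - 1493271207 + 25938099 + 2463962814 - 115778 + 69723) + 3292224 = 996741185 + 3292224 = 1000033409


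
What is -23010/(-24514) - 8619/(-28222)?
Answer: 4178031/3358418 ≈ 1.2440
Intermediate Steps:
-23010/(-24514) - 8619/(-28222) = -23010*(-1/24514) - 8619*(-1/28222) = 11505/12257 + 8619/28222 = 4178031/3358418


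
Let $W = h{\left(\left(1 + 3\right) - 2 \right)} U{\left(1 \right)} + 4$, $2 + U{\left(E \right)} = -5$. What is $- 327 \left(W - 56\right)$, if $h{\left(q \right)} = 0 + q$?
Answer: $21582$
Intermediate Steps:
$h{\left(q \right)} = q$
$U{\left(E \right)} = -7$ ($U{\left(E \right)} = -2 - 5 = -7$)
$W = -10$ ($W = \left(\left(1 + 3\right) - 2\right) \left(-7\right) + 4 = \left(4 - 2\right) \left(-7\right) + 4 = 2 \left(-7\right) + 4 = -14 + 4 = -10$)
$- 327 \left(W - 56\right) = - 327 \left(-10 - 56\right) = \left(-327\right) \left(-66\right) = 21582$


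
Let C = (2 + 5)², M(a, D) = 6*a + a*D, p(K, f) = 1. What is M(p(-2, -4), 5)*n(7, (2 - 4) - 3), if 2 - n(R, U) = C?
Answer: -517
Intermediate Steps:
M(a, D) = 6*a + D*a
C = 49 (C = 7² = 49)
n(R, U) = -47 (n(R, U) = 2 - 1*49 = 2 - 49 = -47)
M(p(-2, -4), 5)*n(7, (2 - 4) - 3) = (1*(6 + 5))*(-47) = (1*11)*(-47) = 11*(-47) = -517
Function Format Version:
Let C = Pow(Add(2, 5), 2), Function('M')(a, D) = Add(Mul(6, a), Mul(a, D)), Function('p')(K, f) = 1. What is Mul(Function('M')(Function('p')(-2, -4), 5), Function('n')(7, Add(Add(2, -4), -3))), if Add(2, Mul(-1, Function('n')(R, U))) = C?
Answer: -517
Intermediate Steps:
Function('M')(a, D) = Add(Mul(6, a), Mul(D, a))
C = 49 (C = Pow(7, 2) = 49)
Function('n')(R, U) = -47 (Function('n')(R, U) = Add(2, Mul(-1, 49)) = Add(2, -49) = -47)
Mul(Function('M')(Function('p')(-2, -4), 5), Function('n')(7, Add(Add(2, -4), -3))) = Mul(Mul(1, Add(6, 5)), -47) = Mul(Mul(1, 11), -47) = Mul(11, -47) = -517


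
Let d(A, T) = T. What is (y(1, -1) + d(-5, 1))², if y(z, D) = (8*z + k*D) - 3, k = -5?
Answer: 121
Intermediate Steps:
y(z, D) = -3 - 5*D + 8*z (y(z, D) = (8*z - 5*D) - 3 = (-5*D + 8*z) - 3 = -3 - 5*D + 8*z)
(y(1, -1) + d(-5, 1))² = ((-3 - 5*(-1) + 8*1) + 1)² = ((-3 + 5 + 8) + 1)² = (10 + 1)² = 11² = 121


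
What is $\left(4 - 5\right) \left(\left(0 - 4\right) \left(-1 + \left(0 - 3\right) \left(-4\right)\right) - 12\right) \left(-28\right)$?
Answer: $-1568$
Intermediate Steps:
$\left(4 - 5\right) \left(\left(0 - 4\right) \left(-1 + \left(0 - 3\right) \left(-4\right)\right) - 12\right) \left(-28\right) = - (\left(0 - 4\right) \left(-1 - -12\right) - 12) \left(-28\right) = - (- 4 \left(-1 + 12\right) - 12) \left(-28\right) = - (\left(-4\right) 11 - 12) \left(-28\right) = - (-44 - 12) \left(-28\right) = \left(-1\right) \left(-56\right) \left(-28\right) = 56 \left(-28\right) = -1568$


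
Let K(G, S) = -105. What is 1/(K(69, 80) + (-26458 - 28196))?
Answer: -1/54759 ≈ -1.8262e-5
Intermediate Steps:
1/(K(69, 80) + (-26458 - 28196)) = 1/(-105 + (-26458 - 28196)) = 1/(-105 - 54654) = 1/(-54759) = -1/54759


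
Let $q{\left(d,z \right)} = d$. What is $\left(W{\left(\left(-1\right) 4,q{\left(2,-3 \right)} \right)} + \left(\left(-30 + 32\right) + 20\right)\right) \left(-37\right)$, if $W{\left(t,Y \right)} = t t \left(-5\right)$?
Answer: $2146$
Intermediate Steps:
$W{\left(t,Y \right)} = - 5 t^{2}$ ($W{\left(t,Y \right)} = t^{2} \left(-5\right) = - 5 t^{2}$)
$\left(W{\left(\left(-1\right) 4,q{\left(2,-3 \right)} \right)} + \left(\left(-30 + 32\right) + 20\right)\right) \left(-37\right) = \left(- 5 \left(\left(-1\right) 4\right)^{2} + \left(\left(-30 + 32\right) + 20\right)\right) \left(-37\right) = \left(- 5 \left(-4\right)^{2} + \left(2 + 20\right)\right) \left(-37\right) = \left(\left(-5\right) 16 + 22\right) \left(-37\right) = \left(-80 + 22\right) \left(-37\right) = \left(-58\right) \left(-37\right) = 2146$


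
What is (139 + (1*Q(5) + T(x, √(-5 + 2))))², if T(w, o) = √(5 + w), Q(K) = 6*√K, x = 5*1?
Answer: (139 + √10 + 6*√5)² ≈ 24205.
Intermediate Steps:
x = 5
(139 + (1*Q(5) + T(x, √(-5 + 2))))² = (139 + (1*(6*√5) + √(5 + 5)))² = (139 + (6*√5 + √10))² = (139 + (√10 + 6*√5))² = (139 + √10 + 6*√5)²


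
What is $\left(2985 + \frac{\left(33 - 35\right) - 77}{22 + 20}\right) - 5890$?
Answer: $- \frac{122089}{42} \approx -2906.9$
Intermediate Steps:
$\left(2985 + \frac{\left(33 - 35\right) - 77}{22 + 20}\right) - 5890 = \left(2985 + \frac{-2 - 77}{42}\right) - 5890 = \left(2985 + \frac{1}{42} \left(-79\right)\right) - 5890 = \left(2985 - \frac{79}{42}\right) - 5890 = \frac{125291}{42} - 5890 = - \frac{122089}{42}$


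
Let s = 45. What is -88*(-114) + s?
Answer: 10077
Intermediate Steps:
-88*(-114) + s = -88*(-114) + 45 = 10032 + 45 = 10077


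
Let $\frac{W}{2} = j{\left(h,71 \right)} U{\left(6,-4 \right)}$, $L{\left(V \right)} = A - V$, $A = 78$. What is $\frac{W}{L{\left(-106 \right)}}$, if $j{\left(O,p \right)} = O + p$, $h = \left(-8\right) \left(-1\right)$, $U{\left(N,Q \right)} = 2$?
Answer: $\frac{79}{46} \approx 1.7174$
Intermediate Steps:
$L{\left(V \right)} = 78 - V$
$h = 8$
$W = 316$ ($W = 2 \left(8 + 71\right) 2 = 2 \cdot 79 \cdot 2 = 2 \cdot 158 = 316$)
$\frac{W}{L{\left(-106 \right)}} = \frac{316}{78 - -106} = \frac{316}{78 + 106} = \frac{316}{184} = 316 \cdot \frac{1}{184} = \frac{79}{46}$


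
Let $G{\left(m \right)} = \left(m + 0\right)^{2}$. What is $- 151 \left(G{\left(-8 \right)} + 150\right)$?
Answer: $-32314$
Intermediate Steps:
$G{\left(m \right)} = m^{2}$
$- 151 \left(G{\left(-8 \right)} + 150\right) = - 151 \left(\left(-8\right)^{2} + 150\right) = - 151 \left(64 + 150\right) = \left(-151\right) 214 = -32314$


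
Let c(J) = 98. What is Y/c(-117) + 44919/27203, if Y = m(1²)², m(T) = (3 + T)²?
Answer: 5683015/1332947 ≈ 4.2635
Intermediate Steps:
Y = 256 (Y = ((3 + 1²)²)² = ((3 + 1)²)² = (4²)² = 16² = 256)
Y/c(-117) + 44919/27203 = 256/98 + 44919/27203 = 256*(1/98) + 44919*(1/27203) = 128/49 + 44919/27203 = 5683015/1332947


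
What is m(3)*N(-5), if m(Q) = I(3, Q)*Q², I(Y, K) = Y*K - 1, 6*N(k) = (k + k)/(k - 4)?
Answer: 40/3 ≈ 13.333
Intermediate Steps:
N(k) = k/(3*(-4 + k)) (N(k) = ((k + k)/(k - 4))/6 = ((2*k)/(-4 + k))/6 = (2*k/(-4 + k))/6 = k/(3*(-4 + k)))
I(Y, K) = -1 + K*Y (I(Y, K) = K*Y - 1 = -1 + K*Y)
m(Q) = Q²*(-1 + 3*Q) (m(Q) = (-1 + Q*3)*Q² = (-1 + 3*Q)*Q² = Q²*(-1 + 3*Q))
m(3)*N(-5) = (3²*(-1 + 3*3))*((⅓)*(-5)/(-4 - 5)) = (9*(-1 + 9))*((⅓)*(-5)/(-9)) = (9*8)*((⅓)*(-5)*(-⅑)) = 72*(5/27) = 40/3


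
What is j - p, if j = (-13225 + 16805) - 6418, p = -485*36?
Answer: 14622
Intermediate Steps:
p = -17460
j = -2838 (j = 3580 - 6418 = -2838)
j - p = -2838 - 1*(-17460) = -2838 + 17460 = 14622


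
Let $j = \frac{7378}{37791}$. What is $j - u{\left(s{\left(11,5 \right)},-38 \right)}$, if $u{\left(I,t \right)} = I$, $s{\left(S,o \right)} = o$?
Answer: $- \frac{10681}{2223} \approx -4.8048$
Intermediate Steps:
$j = \frac{434}{2223}$ ($j = 7378 \cdot \frac{1}{37791} = \frac{434}{2223} \approx 0.19523$)
$j - u{\left(s{\left(11,5 \right)},-38 \right)} = \frac{434}{2223} - 5 = - \frac{10681}{2223}$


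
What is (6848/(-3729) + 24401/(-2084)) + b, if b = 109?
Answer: 741802163/7771236 ≈ 95.455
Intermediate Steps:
(6848/(-3729) + 24401/(-2084)) + b = (6848/(-3729) + 24401/(-2084)) + 109 = (6848*(-1/3729) + 24401*(-1/2084)) + 109 = (-6848/3729 - 24401/2084) + 109 = -105262561/7771236 + 109 = 741802163/7771236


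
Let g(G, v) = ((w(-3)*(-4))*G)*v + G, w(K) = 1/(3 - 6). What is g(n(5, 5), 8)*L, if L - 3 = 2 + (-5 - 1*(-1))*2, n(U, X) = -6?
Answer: 210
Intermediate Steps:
w(K) = -⅓ (w(K) = 1/(-3) = -⅓)
g(G, v) = G + 4*G*v/3 (g(G, v) = ((-⅓*(-4))*G)*v + G = (4*G/3)*v + G = 4*G*v/3 + G = G + 4*G*v/3)
L = -3 (L = 3 + (2 + (-5 - 1*(-1))*2) = 3 + (2 + (-5 + 1)*2) = 3 + (2 - 4*2) = 3 + (2 - 8) = 3 - 6 = -3)
g(n(5, 5), 8)*L = ((⅓)*(-6)*(3 + 4*8))*(-3) = ((⅓)*(-6)*(3 + 32))*(-3) = ((⅓)*(-6)*35)*(-3) = -70*(-3) = 210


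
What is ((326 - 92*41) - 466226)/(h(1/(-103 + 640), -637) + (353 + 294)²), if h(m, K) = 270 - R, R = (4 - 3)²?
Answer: -234836/209439 ≈ -1.1213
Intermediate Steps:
R = 1 (R = 1² = 1)
h(m, K) = 269 (h(m, K) = 270 - 1*1 = 270 - 1 = 269)
((326 - 92*41) - 466226)/(h(1/(-103 + 640), -637) + (353 + 294)²) = ((326 - 92*41) - 466226)/(269 + (353 + 294)²) = ((326 - 3772) - 466226)/(269 + 647²) = (-3446 - 466226)/(269 + 418609) = -469672/418878 = -469672*1/418878 = -234836/209439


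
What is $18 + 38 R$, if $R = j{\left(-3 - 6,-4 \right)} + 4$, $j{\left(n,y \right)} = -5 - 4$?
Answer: $-172$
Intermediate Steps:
$j{\left(n,y \right)} = -9$
$R = -5$ ($R = -9 + 4 = -5$)
$18 + 38 R = 18 + 38 \left(-5\right) = 18 - 190 = -172$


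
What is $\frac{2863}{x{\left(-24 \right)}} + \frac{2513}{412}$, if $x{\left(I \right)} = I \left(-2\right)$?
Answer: $\frac{325045}{4944} \approx 65.745$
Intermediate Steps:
$x{\left(I \right)} = - 2 I$
$\frac{2863}{x{\left(-24 \right)}} + \frac{2513}{412} = \frac{2863}{\left(-2\right) \left(-24\right)} + \frac{2513}{412} = \frac{2863}{48} + 2513 \cdot \frac{1}{412} = 2863 \cdot \frac{1}{48} + \frac{2513}{412} = \frac{2863}{48} + \frac{2513}{412} = \frac{325045}{4944}$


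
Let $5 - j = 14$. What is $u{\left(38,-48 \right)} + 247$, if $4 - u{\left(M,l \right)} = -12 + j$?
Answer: $272$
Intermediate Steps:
$j = -9$ ($j = 5 - 14 = -9$)
$u{\left(M,l \right)} = 25$ ($u{\left(M,l \right)} = 4 - \left(-12 - 9\right) = 4 - -21 = 4 + 21 = 25$)
$u{\left(38,-48 \right)} + 247 = 25 + 247 = 272$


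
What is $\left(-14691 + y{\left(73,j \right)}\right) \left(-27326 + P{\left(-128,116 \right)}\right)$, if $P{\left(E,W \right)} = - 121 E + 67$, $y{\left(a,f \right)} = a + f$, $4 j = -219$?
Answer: $\frac{690851761}{4} \approx 1.7271 \cdot 10^{8}$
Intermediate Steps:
$j = - \frac{219}{4}$ ($j = \frac{1}{4} \left(-219\right) = - \frac{219}{4} \approx -54.75$)
$P{\left(E,W \right)} = 67 - 121 E$
$\left(-14691 + y{\left(73,j \right)}\right) \left(-27326 + P{\left(-128,116 \right)}\right) = \left(-14691 + \left(73 - \frac{219}{4}\right)\right) \left(-27326 + \left(67 - -15488\right)\right) = \left(-14691 + \frac{73}{4}\right) \left(-27326 + \left(67 + 15488\right)\right) = - \frac{58691 \left(-27326 + 15555\right)}{4} = \left(- \frac{58691}{4}\right) \left(-11771\right) = \frac{690851761}{4}$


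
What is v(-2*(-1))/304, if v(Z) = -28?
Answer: -7/76 ≈ -0.092105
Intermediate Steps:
v(-2*(-1))/304 = -28/304 = -28*1/304 = -7/76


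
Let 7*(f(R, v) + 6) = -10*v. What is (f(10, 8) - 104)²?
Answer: 722500/49 ≈ 14745.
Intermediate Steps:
f(R, v) = -6 - 10*v/7 (f(R, v) = -6 + (-10*v)/7 = -6 - 10*v/7)
(f(10, 8) - 104)² = ((-6 - 10/7*8) - 104)² = ((-6 - 80/7) - 104)² = (-122/7 - 104)² = (-850/7)² = 722500/49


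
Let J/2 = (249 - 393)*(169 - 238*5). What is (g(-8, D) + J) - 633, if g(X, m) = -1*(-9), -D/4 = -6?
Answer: 293424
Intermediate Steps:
D = 24 (D = -4*(-6) = 24)
J = 294048 (J = 2*((249 - 393)*(169 - 238*5)) = 2*(-144*(169 - 1190)) = 2*(-144*(-1021)) = 2*147024 = 294048)
g(X, m) = 9
(g(-8, D) + J) - 633 = (9 + 294048) - 633 = 294057 - 633 = 293424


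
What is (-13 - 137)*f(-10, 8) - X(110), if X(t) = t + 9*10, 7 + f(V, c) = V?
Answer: 2350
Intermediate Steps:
f(V, c) = -7 + V
X(t) = 90 + t (X(t) = t + 90 = 90 + t)
(-13 - 137)*f(-10, 8) - X(110) = (-13 - 137)*(-7 - 10) - (90 + 110) = -150*(-17) - 1*200 = 2550 - 200 = 2350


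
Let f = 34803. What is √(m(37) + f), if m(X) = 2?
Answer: √34805 ≈ 186.56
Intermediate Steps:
√(m(37) + f) = √(2 + 34803) = √34805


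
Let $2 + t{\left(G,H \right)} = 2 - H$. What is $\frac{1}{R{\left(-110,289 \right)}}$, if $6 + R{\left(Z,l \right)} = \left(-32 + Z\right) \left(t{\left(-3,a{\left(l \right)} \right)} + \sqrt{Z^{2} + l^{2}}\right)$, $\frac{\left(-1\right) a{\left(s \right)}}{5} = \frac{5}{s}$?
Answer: $\frac{381769}{40259241548017} - \frac{5929991 \sqrt{95621}}{80518483096034} \approx -2.2764 \cdot 10^{-5}$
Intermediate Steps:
$a{\left(s \right)} = - \frac{25}{s}$ ($a{\left(s \right)} = - 5 \frac{5}{s} = - \frac{25}{s}$)
$t{\left(G,H \right)} = - H$ ($t{\left(G,H \right)} = -2 - \left(-2 + H\right) = - H$)
$R{\left(Z,l \right)} = -6 + \left(-32 + Z\right) \left(\sqrt{Z^{2} + l^{2}} + \frac{25}{l}\right)$ ($R{\left(Z,l \right)} = -6 + \left(-32 + Z\right) \left(- \frac{-25}{l} + \sqrt{Z^{2} + l^{2}}\right) = -6 + \left(-32 + Z\right) \left(\frac{25}{l} + \sqrt{Z^{2} + l^{2}}\right) = -6 + \left(-32 + Z\right) \left(\sqrt{Z^{2} + l^{2}} + \frac{25}{l}\right)$)
$\frac{1}{R{\left(-110,289 \right)}} = \frac{1}{\frac{1}{289} \left(-800 + 25 \left(-110\right) + 289 \left(-6 - 32 \sqrt{\left(-110\right)^{2} + 289^{2}} - 110 \sqrt{\left(-110\right)^{2} + 289^{2}}\right)\right)} = \frac{1}{\frac{1}{289} \left(-800 - 2750 + 289 \left(-6 - 32 \sqrt{12100 + 83521} - 110 \sqrt{12100 + 83521}\right)\right)} = \frac{1}{\frac{1}{289} \left(-800 - 2750 + 289 \left(-6 - 32 \sqrt{95621} - 110 \sqrt{95621}\right)\right)} = \frac{1}{\frac{1}{289} \left(-800 - 2750 + 289 \left(-6 - 142 \sqrt{95621}\right)\right)} = \frac{1}{\frac{1}{289} \left(-800 - 2750 - \left(1734 + 41038 \sqrt{95621}\right)\right)} = \frac{1}{\frac{1}{289} \left(-5284 - 41038 \sqrt{95621}\right)} = \frac{1}{- \frac{5284}{289} - 142 \sqrt{95621}}$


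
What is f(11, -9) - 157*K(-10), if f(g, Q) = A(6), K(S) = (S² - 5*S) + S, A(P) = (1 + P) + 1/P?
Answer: -131837/6 ≈ -21973.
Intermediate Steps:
A(P) = 1 + P + 1/P (A(P) = (1 + P) + 1/P = 1 + P + 1/P)
K(S) = S² - 4*S
f(g, Q) = 43/6 (f(g, Q) = 1 + 6 + 1/6 = 1 + 6 + ⅙ = 43/6)
f(11, -9) - 157*K(-10) = 43/6 - (-1570)*(-4 - 10) = 43/6 - (-1570)*(-14) = 43/6 - 157*140 = 43/6 - 21980 = -131837/6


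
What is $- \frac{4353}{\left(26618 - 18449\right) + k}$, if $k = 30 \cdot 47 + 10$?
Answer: $- \frac{4353}{9589} \approx -0.45396$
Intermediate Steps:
$k = 1420$ ($k = 1410 + 10 = 1420$)
$- \frac{4353}{\left(26618 - 18449\right) + k} = - \frac{4353}{\left(26618 - 18449\right) + 1420} = - \frac{4353}{8169 + 1420} = - \frac{4353}{9589}$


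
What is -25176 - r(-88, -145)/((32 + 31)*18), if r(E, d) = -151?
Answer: -28549433/1134 ≈ -25176.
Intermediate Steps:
-25176 - r(-88, -145)/((32 + 31)*18) = -25176 - (-151)/((32 + 31)*18) = -25176 - (-151)/(63*18) = -25176 - (-151)/1134 = -25176 - 1*(-151/1134) = -25176 + 151/1134 = -28549433/1134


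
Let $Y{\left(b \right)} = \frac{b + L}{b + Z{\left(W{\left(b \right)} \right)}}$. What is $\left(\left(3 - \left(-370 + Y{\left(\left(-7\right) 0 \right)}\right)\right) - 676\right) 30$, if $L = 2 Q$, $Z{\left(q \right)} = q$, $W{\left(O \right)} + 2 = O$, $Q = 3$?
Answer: $-9000$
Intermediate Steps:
$W{\left(O \right)} = -2 + O$
$L = 6$ ($L = 2 \cdot 3 = 6$)
$Y{\left(b \right)} = \frac{6 + b}{-2 + 2 b}$ ($Y{\left(b \right)} = \frac{b + 6}{b + \left(-2 + b\right)} = \frac{6 + b}{-2 + 2 b}$)
$\left(\left(3 - \left(-370 + Y{\left(\left(-7\right) 0 \right)}\right)\right) - 676\right) 30 = \left(\left(3 + \left(370 - \frac{6 - 0}{2 \left(-1 - 0\right)}\right)\right) - 676\right) 30 = \left(\left(3 + \left(370 - \frac{6 + 0}{2 \left(-1 + 0\right)}\right)\right) - 676\right) 30 = \left(\left(3 + \left(370 - \frac{1}{2} \frac{1}{-1} \cdot 6\right)\right) - 676\right) 30 = \left(\left(3 + \left(370 - \frac{1}{2} \left(-1\right) 6\right)\right) - 676\right) 30 = \left(\left(3 + \left(370 - -3\right)\right) - 676\right) 30 = \left(\left(3 + \left(370 + 3\right)\right) - 676\right) 30 = \left(\left(3 + 373\right) - 676\right) 30 = \left(376 - 676\right) 30 = \left(-300\right) 30 = -9000$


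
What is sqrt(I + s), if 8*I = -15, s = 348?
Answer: sqrt(5538)/4 ≈ 18.604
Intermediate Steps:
I = -15/8 (I = (1/8)*(-15) = -15/8 ≈ -1.8750)
sqrt(I + s) = sqrt(-15/8 + 348) = sqrt(2769/8) = sqrt(5538)/4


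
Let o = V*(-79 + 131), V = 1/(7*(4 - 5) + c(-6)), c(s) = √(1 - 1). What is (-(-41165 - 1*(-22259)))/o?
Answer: -66171/26 ≈ -2545.0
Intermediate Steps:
c(s) = 0 (c(s) = √0 = 0)
V = -⅐ (V = 1/(7*(4 - 5) + 0) = 1/(7*(-1) + 0) = 1/(-7 + 0) = 1/(-7) = -⅐ ≈ -0.14286)
o = -52/7 (o = -(-79 + 131)/7 = -⅐*52 = -52/7 ≈ -7.4286)
(-(-41165 - 1*(-22259)))/o = (-(-41165 - 1*(-22259)))/(-52/7) = -(-41165 + 22259)*(-7/52) = -1*(-18906)*(-7/52) = 18906*(-7/52) = -66171/26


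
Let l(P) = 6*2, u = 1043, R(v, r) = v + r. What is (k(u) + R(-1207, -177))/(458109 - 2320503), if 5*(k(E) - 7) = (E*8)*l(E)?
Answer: -31081/3103990 ≈ -0.010013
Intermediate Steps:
R(v, r) = r + v
l(P) = 12
k(E) = 7 + 96*E/5 (k(E) = 7 + ((E*8)*12)/5 = 7 + ((8*E)*12)/5 = 7 + (96*E)/5 = 7 + 96*E/5)
(k(u) + R(-1207, -177))/(458109 - 2320503) = ((7 + (96/5)*1043) + (-177 - 1207))/(458109 - 2320503) = ((7 + 100128/5) - 1384)/(-1862394) = (100163/5 - 1384)*(-1/1862394) = (93243/5)*(-1/1862394) = -31081/3103990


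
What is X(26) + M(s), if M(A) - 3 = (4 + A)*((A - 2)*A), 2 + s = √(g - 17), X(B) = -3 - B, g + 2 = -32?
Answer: 194 - 55*I*√51 ≈ 194.0 - 392.78*I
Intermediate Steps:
g = -34 (g = -2 - 32 = -34)
s = -2 + I*√51 (s = -2 + √(-34 - 17) = -2 + √(-51) = -2 + I*√51 ≈ -2.0 + 7.1414*I)
M(A) = 3 + A*(-2 + A)*(4 + A) (M(A) = 3 + (4 + A)*((A - 2)*A) = 3 + (4 + A)*((-2 + A)*A) = 3 + (4 + A)*(A*(-2 + A)) = 3 + A*(-2 + A)*(4 + A))
X(26) + M(s) = (-3 - 1*26) + (3 + (-2 + I*√51)³ - 8*(-2 + I*√51) + 2*(-2 + I*√51)²) = (-3 - 26) + (3 + (-2 + I*√51)³ + (16 - 8*I*√51) + 2*(-2 + I*√51)²) = -29 + (19 + (-2 + I*√51)³ + 2*(-2 + I*√51)² - 8*I*√51) = -10 + (-2 + I*√51)³ + 2*(-2 + I*√51)² - 8*I*√51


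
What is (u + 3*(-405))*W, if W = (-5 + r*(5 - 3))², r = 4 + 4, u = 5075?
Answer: 467060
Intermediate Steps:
r = 8
W = 121 (W = (-5 + 8*(5 - 3))² = (-5 + 8*2)² = (-5 + 16)² = 11² = 121)
(u + 3*(-405))*W = (5075 + 3*(-405))*121 = (5075 - 1215)*121 = 3860*121 = 467060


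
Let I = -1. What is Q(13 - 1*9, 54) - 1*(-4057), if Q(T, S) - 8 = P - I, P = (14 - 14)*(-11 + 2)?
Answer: 4066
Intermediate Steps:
P = 0 (P = 0*(-9) = 0)
Q(T, S) = 9 (Q(T, S) = 8 + (0 - 1*(-1)) = 8 + (0 + 1) = 8 + 1 = 9)
Q(13 - 1*9, 54) - 1*(-4057) = 9 - 1*(-4057) = 9 + 4057 = 4066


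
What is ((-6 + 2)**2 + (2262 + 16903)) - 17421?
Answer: 1760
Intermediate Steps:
((-6 + 2)**2 + (2262 + 16903)) - 17421 = ((-4)**2 + 19165) - 17421 = (16 + 19165) - 17421 = 19181 - 17421 = 1760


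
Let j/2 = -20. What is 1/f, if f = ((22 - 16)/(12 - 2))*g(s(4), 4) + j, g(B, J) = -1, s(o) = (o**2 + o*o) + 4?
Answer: -5/203 ≈ -0.024631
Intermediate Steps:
j = -40 (j = 2*(-20) = -40)
s(o) = 4 + 2*o**2 (s(o) = (o**2 + o**2) + 4 = 2*o**2 + 4 = 4 + 2*o**2)
f = -203/5 (f = ((22 - 16)/(12 - 2))*(-1) - 40 = (6/10)*(-1) - 40 = (6*(1/10))*(-1) - 40 = (3/5)*(-1) - 40 = -3/5 - 40 = -203/5 ≈ -40.600)
1/f = 1/(-203/5) = -5/203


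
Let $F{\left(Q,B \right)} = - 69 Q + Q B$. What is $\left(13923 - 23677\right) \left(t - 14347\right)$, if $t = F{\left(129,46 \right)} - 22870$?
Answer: $391954736$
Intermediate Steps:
$F{\left(Q,B \right)} = - 69 Q + B Q$
$t = -25837$ ($t = 129 \left(-69 + 46\right) - 22870 = 129 \left(-23\right) - 22870 = -2967 - 22870 = -25837$)
$\left(13923 - 23677\right) \left(t - 14347\right) = \left(13923 - 23677\right) \left(-25837 - 14347\right) = \left(-9754\right) \left(-40184\right) = 391954736$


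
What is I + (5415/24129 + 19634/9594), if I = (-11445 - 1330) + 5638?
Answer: -91758017137/12860757 ≈ -7134.7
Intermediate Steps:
I = -7137 (I = -12775 + 5638 = -7137)
I + (5415/24129 + 19634/9594) = -7137 + (5415/24129 + 19634/9594) = -7137 + (5415*(1/24129) + 19634*(1/9594)) = -7137 + (1805/8043 + 9817/4797) = -7137 + 29205572/12860757 = -91758017137/12860757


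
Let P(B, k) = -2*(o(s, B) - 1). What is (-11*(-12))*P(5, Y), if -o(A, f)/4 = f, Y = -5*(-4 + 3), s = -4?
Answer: 5544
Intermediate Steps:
Y = 5 (Y = -5*(-1) = 5)
o(A, f) = -4*f
P(B, k) = 2 + 8*B (P(B, k) = -2*(-4*B - 1) = -2*(-1 - 4*B) = 2 + 8*B)
(-11*(-12))*P(5, Y) = (-11*(-12))*(2 + 8*5) = 132*(2 + 40) = 132*42 = 5544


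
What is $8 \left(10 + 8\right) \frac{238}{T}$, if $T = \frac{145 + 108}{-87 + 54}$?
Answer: $- \frac{102816}{23} \approx -4470.3$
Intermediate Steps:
$T = - \frac{23}{3}$ ($T = \frac{253}{-33} = 253 \left(- \frac{1}{33}\right) = - \frac{23}{3} \approx -7.6667$)
$8 \left(10 + 8\right) \frac{238}{T} = 8 \left(10 + 8\right) \frac{238}{- \frac{23}{3}} = 8 \cdot 18 \cdot 238 \left(- \frac{3}{23}\right) = 144 \left(- \frac{714}{23}\right) = - \frac{102816}{23}$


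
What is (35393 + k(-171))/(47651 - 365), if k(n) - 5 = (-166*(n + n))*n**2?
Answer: 830052725/23643 ≈ 35108.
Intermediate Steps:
k(n) = 5 - 332*n**3 (k(n) = 5 + (-166*(n + n))*n**2 = 5 + (-332*n)*n**2 = 5 - 332*n**3)
(35393 + k(-171))/(47651 - 365) = (35393 + (5 - 332*(-171)**3))/(47651 - 365) = (35393 + (5 - 332*(-5000211)))/47286 = (35393 + (5 + 1660070052))*(1/47286) = (35393 + 1660070057)*(1/47286) = 1660105450*(1/47286) = 830052725/23643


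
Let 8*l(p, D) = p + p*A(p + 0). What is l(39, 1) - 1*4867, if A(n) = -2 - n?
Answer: -5062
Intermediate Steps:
l(p, D) = p/8 + p*(-2 - p)/8 (l(p, D) = (p + p*(-2 - (p + 0)))/8 = (p + p*(-2 - p))/8 = p/8 + p*(-2 - p)/8)
l(39, 1) - 1*4867 = -⅛*39*(1 + 39) - 1*4867 = -⅛*39*40 - 4867 = -195 - 4867 = -5062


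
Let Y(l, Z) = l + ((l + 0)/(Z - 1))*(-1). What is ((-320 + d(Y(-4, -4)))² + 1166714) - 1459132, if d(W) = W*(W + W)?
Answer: -135866146/625 ≈ -2.1739e+5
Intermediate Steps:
Y(l, Z) = l - l/(-1 + Z) (Y(l, Z) = l + (l/(-1 + Z))*(-1) = l - l/(-1 + Z))
d(W) = 2*W² (d(W) = W*(2*W) = 2*W²)
((-320 + d(Y(-4, -4)))² + 1166714) - 1459132 = ((-320 + 2*(-4*(-2 - 4)/(-1 - 4))²)² + 1166714) - 1459132 = ((-320 + 2*(-4*(-6)/(-5))²)² + 1166714) - 1459132 = ((-320 + 2*(-4*(-⅕)*(-6))²)² + 1166714) - 1459132 = ((-320 + 2*(-24/5)²)² + 1166714) - 1459132 = ((-320 + 2*(576/25))² + 1166714) - 1459132 = ((-320 + 1152/25)² + 1166714) - 1459132 = ((-6848/25)² + 1166714) - 1459132 = (46895104/625 + 1166714) - 1459132 = 776091354/625 - 1459132 = -135866146/625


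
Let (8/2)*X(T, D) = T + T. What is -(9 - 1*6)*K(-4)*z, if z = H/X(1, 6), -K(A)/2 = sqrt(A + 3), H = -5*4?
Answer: -240*I ≈ -240.0*I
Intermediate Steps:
X(T, D) = T/2 (X(T, D) = (T + T)/4 = (2*T)/4 = T/2)
H = -20
K(A) = -2*sqrt(3 + A) (K(A) = -2*sqrt(A + 3) = -2*sqrt(3 + A))
z = -40 (z = -20/((1/2)*1) = -20/1/2 = -20*2 = -40)
-(9 - 1*6)*K(-4)*z = -(9 - 1*6)*(-2*sqrt(3 - 4))*(-40) = -(9 - 6)*(-2*I)*(-40) = -3*(-2*I)*(-40) = -(-6*I)*(-40) = -240*I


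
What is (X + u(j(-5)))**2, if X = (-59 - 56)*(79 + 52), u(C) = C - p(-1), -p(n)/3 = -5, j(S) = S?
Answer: 227557225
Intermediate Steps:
p(n) = 15 (p(n) = -3*(-5) = 15)
u(C) = -15 + C (u(C) = C - 1*15 = C - 15 = -15 + C)
X = -15065 (X = -115*131 = -15065)
(X + u(j(-5)))**2 = (-15065 + (-15 - 5))**2 = (-15065 - 20)**2 = (-15085)**2 = 227557225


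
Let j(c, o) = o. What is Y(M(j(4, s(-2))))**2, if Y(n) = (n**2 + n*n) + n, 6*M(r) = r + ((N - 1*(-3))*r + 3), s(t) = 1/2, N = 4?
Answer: 1225/81 ≈ 15.123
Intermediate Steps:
s(t) = 1/2
M(r) = 1/2 + 4*r/3 (M(r) = (r + ((4 - 1*(-3))*r + 3))/6 = (r + ((4 + 3)*r + 3))/6 = (r + (7*r + 3))/6 = (r + (3 + 7*r))/6 = (3 + 8*r)/6 = 1/2 + 4*r/3)
Y(n) = n + 2*n**2 (Y(n) = (n**2 + n**2) + n = 2*n**2 + n = n + 2*n**2)
Y(M(j(4, s(-2))))**2 = ((1/2 + (4/3)*(1/2))*(1 + 2*(1/2 + (4/3)*(1/2))))**2 = ((1/2 + 2/3)*(1 + 2*(1/2 + 2/3)))**2 = (7*(1 + 2*(7/6))/6)**2 = (7*(1 + 7/3)/6)**2 = ((7/6)*(10/3))**2 = (35/9)**2 = 1225/81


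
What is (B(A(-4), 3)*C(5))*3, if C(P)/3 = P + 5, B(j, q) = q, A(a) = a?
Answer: 270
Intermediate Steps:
C(P) = 15 + 3*P (C(P) = 3*(P + 5) = 3*(5 + P) = 15 + 3*P)
(B(A(-4), 3)*C(5))*3 = (3*(15 + 3*5))*3 = (3*(15 + 15))*3 = (3*30)*3 = 90*3 = 270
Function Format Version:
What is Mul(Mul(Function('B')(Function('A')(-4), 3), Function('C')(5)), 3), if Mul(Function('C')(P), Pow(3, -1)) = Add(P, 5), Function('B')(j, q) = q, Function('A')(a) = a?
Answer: 270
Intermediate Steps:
Function('C')(P) = Add(15, Mul(3, P)) (Function('C')(P) = Mul(3, Add(P, 5)) = Mul(3, Add(5, P)) = Add(15, Mul(3, P)))
Mul(Mul(Function('B')(Function('A')(-4), 3), Function('C')(5)), 3) = Mul(Mul(3, Add(15, Mul(3, 5))), 3) = Mul(Mul(3, Add(15, 15)), 3) = Mul(Mul(3, 30), 3) = Mul(90, 3) = 270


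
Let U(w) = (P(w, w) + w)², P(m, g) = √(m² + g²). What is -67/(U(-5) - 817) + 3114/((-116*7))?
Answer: -103657408/27687373 - 1675*√2/272782 ≈ -3.7525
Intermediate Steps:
P(m, g) = √(g² + m²)
U(w) = (w + √2*√(w²))² (U(w) = (√(w² + w²) + w)² = (√(2*w²) + w)² = (√2*√(w²) + w)² = (w + √2*√(w²))²)
-67/(U(-5) - 817) + 3114/((-116*7)) = -67/((-5 + √2*√((-5)²))² - 817) + 3114/((-116*7)) = -67/((-5 + √2*√25)² - 817) + 3114/(-812) = -67/((-5 + √2*5)² - 817) + 3114*(-1/812) = -67/((-5 + 5*√2)² - 817) - 1557/406 = -67/(-817 + (-5 + 5*√2)²) - 1557/406 = -1557/406 - 67/(-817 + (-5 + 5*√2)²)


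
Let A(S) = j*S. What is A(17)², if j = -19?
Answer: 104329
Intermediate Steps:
A(S) = -19*S
A(17)² = (-19*17)² = (-323)² = 104329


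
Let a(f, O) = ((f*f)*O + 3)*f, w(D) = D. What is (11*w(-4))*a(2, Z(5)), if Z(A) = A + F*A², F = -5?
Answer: 41976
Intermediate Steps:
Z(A) = A - 5*A²
a(f, O) = f*(3 + O*f²) (a(f, O) = (f²*O + 3)*f = (O*f² + 3)*f = (3 + O*f²)*f = f*(3 + O*f²))
(11*w(-4))*a(2, Z(5)) = (11*(-4))*(2*(3 + (5*(1 - 5*5))*2²)) = -88*(3 + (5*(1 - 25))*4) = -88*(3 + (5*(-24))*4) = -88*(3 - 120*4) = -88*(3 - 480) = -88*(-477) = -44*(-954) = 41976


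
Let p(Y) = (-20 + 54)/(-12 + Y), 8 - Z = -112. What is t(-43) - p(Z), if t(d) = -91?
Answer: -4931/54 ≈ -91.315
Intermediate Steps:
Z = 120 (Z = 8 - 1*(-112) = 8 + 112 = 120)
p(Y) = 34/(-12 + Y)
t(-43) - p(Z) = -91 - 34/(-12 + 120) = -91 - 34/108 = -91 - 1*17/54 = -91 - 17/54 = -4931/54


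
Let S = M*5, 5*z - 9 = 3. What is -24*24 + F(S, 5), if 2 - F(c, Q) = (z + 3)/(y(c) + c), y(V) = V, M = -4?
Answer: -114773/200 ≈ -573.87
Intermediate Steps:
z = 12/5 (z = 9/5 + (1/5)*3 = 9/5 + 3/5 = 12/5 ≈ 2.4000)
S = -20 (S = -4*5 = -20)
F(c, Q) = 2 - 27/(10*c) (F(c, Q) = 2 - (12/5 + 3)/(c + c) = 2 - 27/(5*(2*c)) = 2 - 27*1/(2*c)/5 = 2 - 27/(10*c))
-24*24 + F(S, 5) = -24*24 + (2 - 27/10/(-20)) = -576 + (2 - 27/10*(-1/20)) = -576 + (2 + 27/200) = -576 + 427/200 = -114773/200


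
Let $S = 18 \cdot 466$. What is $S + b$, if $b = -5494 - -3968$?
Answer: $6862$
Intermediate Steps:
$S = 8388$
$b = -1526$ ($b = -5494 + 3968 = -1526$)
$S + b = 8388 - 1526 = 6862$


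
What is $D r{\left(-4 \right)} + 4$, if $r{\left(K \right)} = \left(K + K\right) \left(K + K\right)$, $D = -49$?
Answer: $-3132$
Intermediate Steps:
$r{\left(K \right)} = 4 K^{2}$ ($r{\left(K \right)} = 2 K 2 K = 4 K^{2}$)
$D r{\left(-4 \right)} + 4 = - 49 \cdot 4 \left(-4\right)^{2} + 4 = - 49 \cdot 4 \cdot 16 + 4 = \left(-49\right) 64 + 4 = -3136 + 4 = -3132$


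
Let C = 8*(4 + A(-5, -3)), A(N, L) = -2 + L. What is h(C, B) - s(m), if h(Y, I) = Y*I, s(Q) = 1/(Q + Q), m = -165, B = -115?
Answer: 303601/330 ≈ 920.00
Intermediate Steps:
s(Q) = 1/(2*Q)
C = -8 (C = 8*(4 + (-2 - 3)) = 8*(4 - 5) = 8*(-1) = -8)
h(Y, I) = I*Y
h(C, B) - s(m) = -115*(-8) - 1/(2*(-165)) = 920 - (-1)/(2*165) = 920 - 1*(-1/330) = 920 + 1/330 = 303601/330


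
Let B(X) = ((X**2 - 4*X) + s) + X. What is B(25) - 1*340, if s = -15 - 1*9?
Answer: 186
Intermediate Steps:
s = -24 (s = -15 - 9 = -24)
B(X) = -24 + X**2 - 3*X (B(X) = ((X**2 - 4*X) - 24) + X = (-24 + X**2 - 4*X) + X = -24 + X**2 - 3*X)
B(25) - 1*340 = (-24 + 25**2 - 3*25) - 1*340 = (-24 + 625 - 75) - 340 = 526 - 340 = 186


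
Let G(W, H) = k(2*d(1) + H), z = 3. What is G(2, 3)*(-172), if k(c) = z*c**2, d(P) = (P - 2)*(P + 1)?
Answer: -516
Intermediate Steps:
d(P) = (1 + P)*(-2 + P) (d(P) = (-2 + P)*(1 + P) = (1 + P)*(-2 + P))
k(c) = 3*c**2
G(W, H) = 3*(-4 + H)**2 (G(W, H) = 3*(2*(-2 + 1**2 - 1*1) + H)**2 = 3*(2*(-2 + 1 - 1) + H)**2 = 3*(2*(-2) + H)**2 = 3*(-4 + H)**2)
G(2, 3)*(-172) = (3*(-4 + 3)**2)*(-172) = (3*(-1)**2)*(-172) = (3*1)*(-172) = 3*(-172) = -516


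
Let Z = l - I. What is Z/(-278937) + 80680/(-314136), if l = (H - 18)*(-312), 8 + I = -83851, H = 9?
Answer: -76743614/135222459 ≈ -0.56754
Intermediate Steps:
I = -83859 (I = -8 - 83851 = -83859)
l = 2808 (l = (9 - 18)*(-312) = -9*(-312) = 2808)
Z = 86667 (Z = 2808 - 1*(-83859) = 2808 + 83859 = 86667)
Z/(-278937) + 80680/(-314136) = 86667/(-278937) + 80680/(-314136) = 86667*(-1/278937) + 80680*(-1/314136) = -28889/92979 - 10085/39267 = -76743614/135222459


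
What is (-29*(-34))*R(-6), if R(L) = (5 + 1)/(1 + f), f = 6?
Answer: 5916/7 ≈ 845.14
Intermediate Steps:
R(L) = 6/7 (R(L) = (5 + 1)/(1 + 6) = 6/7)
(-29*(-34))*R(-6) = -29*(-34)*(6/7) = 986*(6/7) = 5916/7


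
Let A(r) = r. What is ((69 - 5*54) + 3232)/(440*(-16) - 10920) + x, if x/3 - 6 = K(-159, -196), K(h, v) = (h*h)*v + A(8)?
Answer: -266978743591/17960 ≈ -1.4865e+7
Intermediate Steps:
K(h, v) = 8 + v*h**2 (K(h, v) = (h*h)*v + 8 = h**2*v + 8 = v*h**2 + 8 = 8 + v*h**2)
x = -14865186 (x = 18 + 3*(8 - 196*(-159)**2) = 18 + 3*(8 - 196*25281) = 18 + 3*(8 - 4955076) = 18 + 3*(-4955068) = 18 - 14865204 = -14865186)
((69 - 5*54) + 3232)/(440*(-16) - 10920) + x = ((69 - 5*54) + 3232)/(440*(-16) - 10920) - 14865186 = ((69 - 270) + 3232)/(-7040 - 10920) - 14865186 = (-201 + 3232)/(-17960) - 14865186 = 3031*(-1/17960) - 14865186 = -3031/17960 - 14865186 = -266978743591/17960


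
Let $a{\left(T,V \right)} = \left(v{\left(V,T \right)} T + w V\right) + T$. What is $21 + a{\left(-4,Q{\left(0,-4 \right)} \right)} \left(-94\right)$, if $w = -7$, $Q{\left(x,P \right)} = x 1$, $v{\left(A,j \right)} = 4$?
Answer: $1901$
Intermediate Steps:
$Q{\left(x,P \right)} = x$
$a{\left(T,V \right)} = - 7 V + 5 T$ ($a{\left(T,V \right)} = \left(4 T - 7 V\right) + T = \left(- 7 V + 4 T\right) + T = - 7 V + 5 T$)
$21 + a{\left(-4,Q{\left(0,-4 \right)} \right)} \left(-94\right) = 21 + \left(\left(-7\right) 0 + 5 \left(-4\right)\right) \left(-94\right) = 21 + \left(0 - 20\right) \left(-94\right) = 21 - -1880 = 21 + 1880 = 1901$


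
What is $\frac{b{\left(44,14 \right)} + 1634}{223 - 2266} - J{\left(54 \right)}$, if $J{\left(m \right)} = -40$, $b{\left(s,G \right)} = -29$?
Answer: $\frac{26705}{681} \approx 39.214$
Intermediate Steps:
$\frac{b{\left(44,14 \right)} + 1634}{223 - 2266} - J{\left(54 \right)} = \frac{-29 + 1634}{223 - 2266} - -40 = \frac{1605}{223 - 2266} + 40 = \frac{1605}{-2043} + 40 = 1605 \left(- \frac{1}{2043}\right) + 40 = - \frac{535}{681} + 40 = \frac{26705}{681}$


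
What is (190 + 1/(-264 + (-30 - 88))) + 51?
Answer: 92061/382 ≈ 241.00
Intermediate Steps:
(190 + 1/(-264 + (-30 - 88))) + 51 = (190 + 1/(-264 - 118)) + 51 = (190 + 1/(-382)) + 51 = (190 - 1/382) + 51 = 72579/382 + 51 = 92061/382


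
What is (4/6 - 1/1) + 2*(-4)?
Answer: -25/3 ≈ -8.3333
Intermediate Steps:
(4/6 - 1/1) + 2*(-4) = (4*(1/6) - 1*1) - 8 = (2/3 - 1) - 8 = -1/3 - 8 = -25/3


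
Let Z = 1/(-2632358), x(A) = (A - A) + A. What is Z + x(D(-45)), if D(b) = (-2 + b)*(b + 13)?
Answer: 3959066431/2632358 ≈ 1504.0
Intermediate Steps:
D(b) = (-2 + b)*(13 + b)
x(A) = A (x(A) = 0 + A = A)
Z = -1/2632358 ≈ -3.7989e-7
Z + x(D(-45)) = -1/2632358 + (-26 + (-45)² + 11*(-45)) = -1/2632358 + (-26 + 2025 - 495) = -1/2632358 + 1504 = 3959066431/2632358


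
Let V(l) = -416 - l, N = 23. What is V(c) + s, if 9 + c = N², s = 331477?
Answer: 330541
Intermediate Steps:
c = 520 (c = -9 + 23² = -9 + 529 = 520)
V(c) + s = (-416 - 1*520) + 331477 = (-416 - 520) + 331477 = -936 + 331477 = 330541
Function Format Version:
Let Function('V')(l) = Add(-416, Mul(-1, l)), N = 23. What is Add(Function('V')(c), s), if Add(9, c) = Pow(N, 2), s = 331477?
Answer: 330541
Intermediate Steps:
c = 520 (c = Add(-9, Pow(23, 2)) = Add(-9, 529) = 520)
Add(Function('V')(c), s) = Add(Add(-416, Mul(-1, 520)), 331477) = Add(Add(-416, -520), 331477) = Add(-936, 331477) = 330541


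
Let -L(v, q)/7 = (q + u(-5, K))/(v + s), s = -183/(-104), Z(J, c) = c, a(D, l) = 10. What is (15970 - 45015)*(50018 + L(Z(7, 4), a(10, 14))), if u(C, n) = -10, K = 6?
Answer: -1452772810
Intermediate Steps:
s = 183/104 (s = -183*(-1/104) = 183/104 ≈ 1.7596)
L(v, q) = -7*(-10 + q)/(183/104 + v) (L(v, q) = -7*(q - 10)/(v + 183/104) = -7*(-10 + q)/(183/104 + v))
(15970 - 45015)*(50018 + L(Z(7, 4), a(10, 14))) = (15970 - 45015)*(50018 + 728*(10 - 1*10)/(183 + 104*4)) = -29045*(50018 + 728*(10 - 10)/(183 + 416)) = -29045*(50018 + 728*0/599) = -29045*(50018 + 728*(1/599)*0) = -29045*(50018 + 0) = -29045*50018 = -1452772810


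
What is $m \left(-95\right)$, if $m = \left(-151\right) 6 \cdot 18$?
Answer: $1549260$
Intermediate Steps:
$m = -16308$ ($m = \left(-906\right) 18 = -16308$)
$m \left(-95\right) = \left(-16308\right) \left(-95\right) = 1549260$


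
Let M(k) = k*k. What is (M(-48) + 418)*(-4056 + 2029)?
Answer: -5517494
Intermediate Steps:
M(k) = k²
(M(-48) + 418)*(-4056 + 2029) = ((-48)² + 418)*(-4056 + 2029) = (2304 + 418)*(-2027) = 2722*(-2027) = -5517494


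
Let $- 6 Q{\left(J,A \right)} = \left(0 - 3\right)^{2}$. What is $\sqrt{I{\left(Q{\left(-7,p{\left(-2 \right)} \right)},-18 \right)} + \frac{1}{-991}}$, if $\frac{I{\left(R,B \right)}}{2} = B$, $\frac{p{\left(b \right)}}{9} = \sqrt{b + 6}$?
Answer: $\frac{i \sqrt{35355907}}{991} \approx 6.0001 i$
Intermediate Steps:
$p{\left(b \right)} = 9 \sqrt{6 + b}$ ($p{\left(b \right)} = 9 \sqrt{b + 6} = 9 \sqrt{6 + b}$)
$Q{\left(J,A \right)} = - \frac{3}{2}$ ($Q{\left(J,A \right)} = - \frac{\left(0 - 3\right)^{2}}{6} = - \frac{\left(-3\right)^{2}}{6} = \left(- \frac{1}{6}\right) 9 = - \frac{3}{2}$)
$I{\left(R,B \right)} = 2 B$
$\sqrt{I{\left(Q{\left(-7,p{\left(-2 \right)} \right)},-18 \right)} + \frac{1}{-991}} = \sqrt{2 \left(-18\right) + \frac{1}{-991}} = \sqrt{-36 - \frac{1}{991}} = \sqrt{- \frac{35677}{991}} = \frac{i \sqrt{35355907}}{991}$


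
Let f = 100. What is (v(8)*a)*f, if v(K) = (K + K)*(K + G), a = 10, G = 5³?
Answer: 2128000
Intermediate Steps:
G = 125
v(K) = 2*K*(125 + K) (v(K) = (K + K)*(K + 125) = (2*K)*(125 + K) = 2*K*(125 + K))
(v(8)*a)*f = ((2*8*(125 + 8))*10)*100 = ((2*8*133)*10)*100 = (2128*10)*100 = 21280*100 = 2128000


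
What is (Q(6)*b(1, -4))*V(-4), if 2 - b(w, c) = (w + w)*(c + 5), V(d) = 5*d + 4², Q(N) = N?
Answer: 0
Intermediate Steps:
V(d) = 16 + 5*d (V(d) = 5*d + 16 = 16 + 5*d)
b(w, c) = 2 - 2*w*(5 + c) (b(w, c) = 2 - (w + w)*(c + 5) = 2 - 2*w*(5 + c))
(Q(6)*b(1, -4))*V(-4) = (6*(2 - 10*1 - 2*(-4)*1))*(16 + 5*(-4)) = (6*(2 - 10 + 8))*(16 - 20) = (6*0)*(-4) = 0*(-4) = 0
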